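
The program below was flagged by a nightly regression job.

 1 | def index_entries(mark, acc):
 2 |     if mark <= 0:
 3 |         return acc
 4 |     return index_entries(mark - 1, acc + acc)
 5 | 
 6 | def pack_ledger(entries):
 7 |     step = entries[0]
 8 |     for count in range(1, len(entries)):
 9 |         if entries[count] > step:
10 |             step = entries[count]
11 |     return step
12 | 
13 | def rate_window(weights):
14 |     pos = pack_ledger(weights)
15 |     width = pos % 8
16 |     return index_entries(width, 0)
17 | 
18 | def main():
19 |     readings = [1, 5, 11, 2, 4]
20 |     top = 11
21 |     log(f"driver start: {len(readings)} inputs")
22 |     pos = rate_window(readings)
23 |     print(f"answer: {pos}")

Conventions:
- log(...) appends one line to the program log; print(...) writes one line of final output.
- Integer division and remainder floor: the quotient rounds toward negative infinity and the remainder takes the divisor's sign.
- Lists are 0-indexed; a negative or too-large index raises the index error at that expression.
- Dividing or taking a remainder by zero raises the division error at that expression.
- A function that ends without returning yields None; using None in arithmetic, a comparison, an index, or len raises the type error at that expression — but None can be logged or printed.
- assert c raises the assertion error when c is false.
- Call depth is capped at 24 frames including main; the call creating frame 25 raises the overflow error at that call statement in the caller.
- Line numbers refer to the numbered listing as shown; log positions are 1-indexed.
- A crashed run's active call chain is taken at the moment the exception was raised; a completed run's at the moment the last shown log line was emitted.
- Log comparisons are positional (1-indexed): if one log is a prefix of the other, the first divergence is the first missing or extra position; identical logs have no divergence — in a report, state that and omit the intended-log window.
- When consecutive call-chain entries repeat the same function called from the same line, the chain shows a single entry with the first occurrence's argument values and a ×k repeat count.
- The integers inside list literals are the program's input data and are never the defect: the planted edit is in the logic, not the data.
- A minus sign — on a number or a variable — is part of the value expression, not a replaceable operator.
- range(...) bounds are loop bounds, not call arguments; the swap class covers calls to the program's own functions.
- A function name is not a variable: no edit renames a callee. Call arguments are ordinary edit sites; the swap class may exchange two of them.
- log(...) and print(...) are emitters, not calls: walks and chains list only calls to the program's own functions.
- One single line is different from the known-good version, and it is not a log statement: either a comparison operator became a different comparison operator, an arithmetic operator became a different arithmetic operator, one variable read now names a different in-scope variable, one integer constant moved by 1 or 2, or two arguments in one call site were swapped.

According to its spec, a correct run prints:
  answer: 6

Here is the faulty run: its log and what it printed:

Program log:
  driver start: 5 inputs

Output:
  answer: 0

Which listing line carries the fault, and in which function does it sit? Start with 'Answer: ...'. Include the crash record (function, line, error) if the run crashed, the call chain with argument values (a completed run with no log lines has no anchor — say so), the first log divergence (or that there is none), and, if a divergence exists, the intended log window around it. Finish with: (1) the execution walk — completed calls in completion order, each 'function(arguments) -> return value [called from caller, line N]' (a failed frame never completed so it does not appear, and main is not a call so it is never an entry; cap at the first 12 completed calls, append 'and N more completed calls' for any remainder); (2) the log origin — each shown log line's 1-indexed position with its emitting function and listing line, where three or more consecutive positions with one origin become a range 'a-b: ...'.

Answer: the defect is in index_entries at line 4.
Key observation: Log streams are identical — the defect surfaces only in the printed output.
Call chain: main.
First divergence: there is none — every log position agrees.
Execution walk:
  pack_ledger([1, 5, 11, 2, 4]) -> 11  [called from rate_window, line 14]
  index_entries(0, 0) -> 0  [called from index_entries, line 4]
  index_entries(1, 0) -> 0  [called from index_entries, line 4]
  index_entries(2, 0) -> 0  [called from index_entries, line 4]
  index_entries(3, 0) -> 0  [called from rate_window, line 16]
  rate_window([1, 5, 11, 2, 4]) -> 0  [called from main, line 22]
Log line origins:
  1: from main, line 21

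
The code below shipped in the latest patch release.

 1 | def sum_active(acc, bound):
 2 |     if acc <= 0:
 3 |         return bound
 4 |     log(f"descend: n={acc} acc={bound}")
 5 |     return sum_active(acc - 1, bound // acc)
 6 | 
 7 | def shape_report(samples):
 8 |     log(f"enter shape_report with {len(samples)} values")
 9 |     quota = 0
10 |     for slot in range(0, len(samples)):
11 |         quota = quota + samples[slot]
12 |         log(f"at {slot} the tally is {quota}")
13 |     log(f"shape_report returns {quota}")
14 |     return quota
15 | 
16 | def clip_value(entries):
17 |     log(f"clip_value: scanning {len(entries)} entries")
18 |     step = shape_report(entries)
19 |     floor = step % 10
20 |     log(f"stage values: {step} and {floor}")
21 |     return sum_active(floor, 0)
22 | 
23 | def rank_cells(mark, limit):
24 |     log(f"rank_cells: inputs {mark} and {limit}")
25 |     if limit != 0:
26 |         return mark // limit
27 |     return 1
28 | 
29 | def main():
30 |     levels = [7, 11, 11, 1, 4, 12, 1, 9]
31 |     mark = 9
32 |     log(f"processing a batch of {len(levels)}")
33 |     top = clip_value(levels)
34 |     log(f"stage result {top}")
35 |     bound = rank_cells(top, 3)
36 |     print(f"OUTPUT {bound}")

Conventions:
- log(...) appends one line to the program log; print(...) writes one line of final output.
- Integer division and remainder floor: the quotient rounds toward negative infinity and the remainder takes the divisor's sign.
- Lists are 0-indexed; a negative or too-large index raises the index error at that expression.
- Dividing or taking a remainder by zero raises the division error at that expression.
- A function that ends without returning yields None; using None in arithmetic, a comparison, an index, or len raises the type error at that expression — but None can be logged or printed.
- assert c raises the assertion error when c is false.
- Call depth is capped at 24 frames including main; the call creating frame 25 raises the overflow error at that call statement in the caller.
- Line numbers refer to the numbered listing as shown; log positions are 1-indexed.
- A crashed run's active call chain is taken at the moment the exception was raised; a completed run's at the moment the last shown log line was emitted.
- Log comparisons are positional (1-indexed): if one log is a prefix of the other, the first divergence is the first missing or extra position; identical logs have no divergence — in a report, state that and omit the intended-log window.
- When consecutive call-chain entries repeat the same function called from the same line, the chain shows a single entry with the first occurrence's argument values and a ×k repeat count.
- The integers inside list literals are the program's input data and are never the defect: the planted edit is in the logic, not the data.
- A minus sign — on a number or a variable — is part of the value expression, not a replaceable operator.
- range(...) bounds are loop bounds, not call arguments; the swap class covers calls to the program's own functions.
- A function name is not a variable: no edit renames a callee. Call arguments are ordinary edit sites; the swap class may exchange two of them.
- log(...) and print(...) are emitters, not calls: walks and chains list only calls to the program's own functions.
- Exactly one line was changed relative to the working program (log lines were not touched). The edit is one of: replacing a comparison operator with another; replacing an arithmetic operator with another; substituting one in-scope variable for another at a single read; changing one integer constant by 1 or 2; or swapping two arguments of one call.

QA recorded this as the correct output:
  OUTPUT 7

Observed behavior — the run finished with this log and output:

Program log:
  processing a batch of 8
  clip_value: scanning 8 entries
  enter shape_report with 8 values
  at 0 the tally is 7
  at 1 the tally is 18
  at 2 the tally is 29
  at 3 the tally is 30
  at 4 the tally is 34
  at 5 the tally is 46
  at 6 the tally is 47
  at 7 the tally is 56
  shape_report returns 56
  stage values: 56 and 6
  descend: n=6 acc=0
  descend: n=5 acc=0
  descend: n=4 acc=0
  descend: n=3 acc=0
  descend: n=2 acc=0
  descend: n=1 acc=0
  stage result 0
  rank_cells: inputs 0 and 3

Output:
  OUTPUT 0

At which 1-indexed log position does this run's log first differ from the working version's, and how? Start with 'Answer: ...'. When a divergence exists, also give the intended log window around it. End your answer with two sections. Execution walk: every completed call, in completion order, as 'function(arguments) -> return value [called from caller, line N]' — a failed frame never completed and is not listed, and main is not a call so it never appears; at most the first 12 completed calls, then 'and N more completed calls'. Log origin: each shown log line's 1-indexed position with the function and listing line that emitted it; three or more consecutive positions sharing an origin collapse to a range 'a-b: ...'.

Answer: position 15 — shown 'descend: n=5 acc=0', intended 'descend: n=5 acc=6'.
Intended log window:
  13: stage values: 56 and 6
  14: descend: n=6 acc=0
  15: descend: n=5 acc=6
  16: descend: n=4 acc=11
Execution walk:
  shape_report([7, 11, 11, 1, 4, 12, 1, 9]) -> 56  [called from clip_value, line 18]
  sum_active(0, 0) -> 0  [called from sum_active, line 5]
  sum_active(1, 0) -> 0  [called from sum_active, line 5]
  sum_active(2, 0) -> 0  [called from sum_active, line 5]
  sum_active(3, 0) -> 0  [called from sum_active, line 5]
  sum_active(4, 0) -> 0  [called from sum_active, line 5]
  sum_active(5, 0) -> 0  [called from sum_active, line 5]
  sum_active(6, 0) -> 0  [called from clip_value, line 21]
  clip_value([7, 11, 11, 1, 4, 12, 1, 9]) -> 0  [called from main, line 33]
  rank_cells(0, 3) -> 0  [called from main, line 35]
Log origin:
  1: emitted by main (line 32)
  2: emitted by clip_value (line 17)
  3: emitted by shape_report (line 8)
  4-11: emitted by shape_report (line 12)
  12: emitted by shape_report (line 13)
  13: emitted by clip_value (line 20)
  14-19: emitted by sum_active (line 4)
  20: emitted by main (line 34)
  21: emitted by rank_cells (line 24)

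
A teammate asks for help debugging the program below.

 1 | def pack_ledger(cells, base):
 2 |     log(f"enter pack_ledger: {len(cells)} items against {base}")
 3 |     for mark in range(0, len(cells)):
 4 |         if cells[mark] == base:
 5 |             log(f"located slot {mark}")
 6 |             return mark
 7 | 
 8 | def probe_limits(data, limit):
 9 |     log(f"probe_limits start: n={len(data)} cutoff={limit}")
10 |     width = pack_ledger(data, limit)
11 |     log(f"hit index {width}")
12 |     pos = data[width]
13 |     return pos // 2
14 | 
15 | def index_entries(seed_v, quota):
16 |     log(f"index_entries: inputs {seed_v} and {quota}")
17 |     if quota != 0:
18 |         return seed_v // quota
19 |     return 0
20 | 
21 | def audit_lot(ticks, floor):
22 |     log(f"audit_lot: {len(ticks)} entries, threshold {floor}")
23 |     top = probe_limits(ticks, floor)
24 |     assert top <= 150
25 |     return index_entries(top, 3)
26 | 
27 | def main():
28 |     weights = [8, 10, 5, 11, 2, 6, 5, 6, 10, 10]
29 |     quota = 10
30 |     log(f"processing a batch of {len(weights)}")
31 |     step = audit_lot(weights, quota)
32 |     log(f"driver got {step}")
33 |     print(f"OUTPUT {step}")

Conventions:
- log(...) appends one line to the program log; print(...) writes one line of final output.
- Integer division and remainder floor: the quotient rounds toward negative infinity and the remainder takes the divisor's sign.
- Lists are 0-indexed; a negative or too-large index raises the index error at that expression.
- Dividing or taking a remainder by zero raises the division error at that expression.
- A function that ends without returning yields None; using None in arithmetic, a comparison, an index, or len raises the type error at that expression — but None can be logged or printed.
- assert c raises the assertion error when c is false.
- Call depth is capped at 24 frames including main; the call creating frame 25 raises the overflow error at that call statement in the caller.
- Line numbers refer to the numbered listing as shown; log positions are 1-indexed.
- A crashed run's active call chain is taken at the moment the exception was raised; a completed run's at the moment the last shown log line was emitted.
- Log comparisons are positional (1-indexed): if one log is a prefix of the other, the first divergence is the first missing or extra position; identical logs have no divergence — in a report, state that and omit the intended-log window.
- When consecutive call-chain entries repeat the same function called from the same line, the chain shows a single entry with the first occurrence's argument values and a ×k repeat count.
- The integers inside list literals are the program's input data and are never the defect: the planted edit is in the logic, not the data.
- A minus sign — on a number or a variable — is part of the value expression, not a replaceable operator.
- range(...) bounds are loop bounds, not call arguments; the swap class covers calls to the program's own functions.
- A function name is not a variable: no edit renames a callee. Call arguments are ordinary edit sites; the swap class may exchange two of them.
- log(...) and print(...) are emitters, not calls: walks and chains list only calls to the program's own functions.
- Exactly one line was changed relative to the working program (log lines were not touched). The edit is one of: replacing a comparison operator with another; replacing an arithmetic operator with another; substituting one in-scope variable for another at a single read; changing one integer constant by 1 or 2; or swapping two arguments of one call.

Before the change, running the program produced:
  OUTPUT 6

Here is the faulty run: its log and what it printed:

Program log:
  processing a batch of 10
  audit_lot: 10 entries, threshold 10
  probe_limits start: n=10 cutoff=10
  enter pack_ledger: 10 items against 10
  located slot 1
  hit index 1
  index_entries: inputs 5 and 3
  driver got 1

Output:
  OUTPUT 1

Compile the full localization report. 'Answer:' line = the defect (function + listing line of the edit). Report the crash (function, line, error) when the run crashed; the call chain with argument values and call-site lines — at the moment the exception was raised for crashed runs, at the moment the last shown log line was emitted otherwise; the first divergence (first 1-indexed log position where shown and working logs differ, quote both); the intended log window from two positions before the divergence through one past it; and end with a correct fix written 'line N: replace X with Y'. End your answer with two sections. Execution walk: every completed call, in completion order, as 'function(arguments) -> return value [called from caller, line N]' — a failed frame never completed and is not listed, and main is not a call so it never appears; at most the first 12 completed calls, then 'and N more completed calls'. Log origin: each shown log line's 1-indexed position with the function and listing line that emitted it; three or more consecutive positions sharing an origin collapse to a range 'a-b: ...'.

Answer: the defect is in probe_limits at line 13.
The tell: Everything matches until log position 7, which reads 'index_entries: inputs 5 and 3' in place of 'index_entries: inputs 20 and 3'.
Call chain: main.
First divergence: at position 7 the run shows 'index_entries: inputs 5 and 3' where the working version logs 'index_entries: inputs 20 and 3'.
Intended log window:
  5: located slot 1
  6: hit index 1
  7: index_entries: inputs 20 and 3
  8: driver got 6
Execution walk:
  pack_ledger([8, 10, 5, 11, 2, 6, 5, 6, 10, 10], 10) -> 1  [called from probe_limits, line 10]
  probe_limits([8, 10, 5, 11, 2, 6, 5, 6, 10, 10], 10) -> 5  [called from audit_lot, line 23]
  index_entries(5, 3) -> 1  [called from audit_lot, line 25]
  audit_lot([8, 10, 5, 11, 2, 6, 5, 6, 10, 10], 10) -> 1  [called from main, line 31]
Log origins:
  1: from main, line 30
  2: from audit_lot, line 22
  3: from probe_limits, line 9
  4: from pack_ledger, line 2
  5: from pack_ledger, line 5
  6: from probe_limits, line 11
  7: from index_entries, line 16
  8: from main, line 32
A correct fix: line 13: replace `//` with `*`.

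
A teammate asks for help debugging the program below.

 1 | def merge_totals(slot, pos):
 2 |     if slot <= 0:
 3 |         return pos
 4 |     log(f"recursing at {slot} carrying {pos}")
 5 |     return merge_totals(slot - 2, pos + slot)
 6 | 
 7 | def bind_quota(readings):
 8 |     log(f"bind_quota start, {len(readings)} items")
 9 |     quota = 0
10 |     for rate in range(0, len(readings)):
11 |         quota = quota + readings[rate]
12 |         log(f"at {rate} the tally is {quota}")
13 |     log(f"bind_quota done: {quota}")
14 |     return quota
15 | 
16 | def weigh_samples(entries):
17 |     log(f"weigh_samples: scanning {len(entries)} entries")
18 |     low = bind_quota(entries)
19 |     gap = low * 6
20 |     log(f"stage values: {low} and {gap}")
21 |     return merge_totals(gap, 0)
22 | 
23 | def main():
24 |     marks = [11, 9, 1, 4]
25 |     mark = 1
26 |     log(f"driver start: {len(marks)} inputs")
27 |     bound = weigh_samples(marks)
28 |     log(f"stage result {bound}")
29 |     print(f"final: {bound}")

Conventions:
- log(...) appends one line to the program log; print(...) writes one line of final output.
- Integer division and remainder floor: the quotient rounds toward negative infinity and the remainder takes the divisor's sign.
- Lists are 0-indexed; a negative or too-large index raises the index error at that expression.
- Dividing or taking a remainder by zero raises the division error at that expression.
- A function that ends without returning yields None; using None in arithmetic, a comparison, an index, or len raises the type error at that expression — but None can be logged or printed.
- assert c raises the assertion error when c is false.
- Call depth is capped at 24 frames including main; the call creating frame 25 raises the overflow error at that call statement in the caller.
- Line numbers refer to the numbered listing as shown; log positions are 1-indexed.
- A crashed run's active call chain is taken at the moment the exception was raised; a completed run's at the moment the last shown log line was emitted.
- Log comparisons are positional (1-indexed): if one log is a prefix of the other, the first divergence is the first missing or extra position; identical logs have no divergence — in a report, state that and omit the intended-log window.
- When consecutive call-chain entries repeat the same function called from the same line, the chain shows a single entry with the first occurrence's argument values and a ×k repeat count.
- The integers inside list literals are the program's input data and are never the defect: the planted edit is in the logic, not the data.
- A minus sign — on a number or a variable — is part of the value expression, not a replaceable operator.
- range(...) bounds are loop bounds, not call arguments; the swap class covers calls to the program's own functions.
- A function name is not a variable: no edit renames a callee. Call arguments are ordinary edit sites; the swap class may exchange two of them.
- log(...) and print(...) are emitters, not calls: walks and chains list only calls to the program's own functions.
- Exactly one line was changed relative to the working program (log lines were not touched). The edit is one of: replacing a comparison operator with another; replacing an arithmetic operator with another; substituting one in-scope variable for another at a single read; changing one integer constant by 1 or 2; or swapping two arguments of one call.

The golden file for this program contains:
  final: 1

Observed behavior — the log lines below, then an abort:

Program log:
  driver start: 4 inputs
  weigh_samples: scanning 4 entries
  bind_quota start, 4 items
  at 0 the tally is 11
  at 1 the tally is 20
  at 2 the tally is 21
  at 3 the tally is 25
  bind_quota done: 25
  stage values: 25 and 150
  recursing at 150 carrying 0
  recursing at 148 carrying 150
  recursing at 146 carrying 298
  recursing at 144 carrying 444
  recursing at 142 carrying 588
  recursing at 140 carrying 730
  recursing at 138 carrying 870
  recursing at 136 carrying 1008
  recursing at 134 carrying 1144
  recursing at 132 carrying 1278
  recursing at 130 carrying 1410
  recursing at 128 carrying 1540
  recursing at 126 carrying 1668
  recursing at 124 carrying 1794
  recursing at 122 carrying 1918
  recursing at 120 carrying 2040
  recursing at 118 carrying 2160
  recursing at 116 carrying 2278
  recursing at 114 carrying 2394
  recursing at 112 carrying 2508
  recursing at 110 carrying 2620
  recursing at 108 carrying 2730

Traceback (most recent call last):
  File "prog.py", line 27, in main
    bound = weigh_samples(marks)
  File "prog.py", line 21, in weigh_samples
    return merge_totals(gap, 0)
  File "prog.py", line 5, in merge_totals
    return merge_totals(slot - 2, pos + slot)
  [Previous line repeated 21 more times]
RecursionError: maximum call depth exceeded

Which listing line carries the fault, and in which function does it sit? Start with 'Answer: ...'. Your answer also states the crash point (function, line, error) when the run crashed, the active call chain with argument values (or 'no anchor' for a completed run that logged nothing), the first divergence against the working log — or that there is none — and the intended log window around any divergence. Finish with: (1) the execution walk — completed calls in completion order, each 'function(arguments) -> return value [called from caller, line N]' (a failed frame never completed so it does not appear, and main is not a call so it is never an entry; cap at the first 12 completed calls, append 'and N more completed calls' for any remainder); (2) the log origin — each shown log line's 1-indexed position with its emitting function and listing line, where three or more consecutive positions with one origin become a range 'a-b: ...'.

Answer: the defect is in weigh_samples at line 19.
Core observation: The log first diverges at position 9: the faulty run prints 'stage values: 25 and 150' where the working version prints 'stage values: 25 and 1'.
Crash: merge_totals, line 5, RecursionError.
Call chain: main -> weigh_samples([11, 9, 1, 4]) (called at line 27) -> merge_totals(150, 0) (called at line 21) -> merge_totals(148, 150) (called at line 5) ×21.
First divergence: at position 9 the run shows 'stage values: 25 and 150' where the working version logs 'stage values: 25 and 1'.
Intended log window:
  7: at 3 the tally is 25
  8: bind_quota done: 25
  9: stage values: 25 and 1
  10: recursing at 1 carrying 0
Execution walk:
  bind_quota([11, 9, 1, 4]) -> 25  [called from weigh_samples, line 18]
Log line origins:
  1: from main, line 26
  2: from weigh_samples, line 17
  3: from bind_quota, line 8
  4-7: from bind_quota, line 12
  8: from bind_quota, line 13
  9: from weigh_samples, line 20
  10-31: from merge_totals, line 4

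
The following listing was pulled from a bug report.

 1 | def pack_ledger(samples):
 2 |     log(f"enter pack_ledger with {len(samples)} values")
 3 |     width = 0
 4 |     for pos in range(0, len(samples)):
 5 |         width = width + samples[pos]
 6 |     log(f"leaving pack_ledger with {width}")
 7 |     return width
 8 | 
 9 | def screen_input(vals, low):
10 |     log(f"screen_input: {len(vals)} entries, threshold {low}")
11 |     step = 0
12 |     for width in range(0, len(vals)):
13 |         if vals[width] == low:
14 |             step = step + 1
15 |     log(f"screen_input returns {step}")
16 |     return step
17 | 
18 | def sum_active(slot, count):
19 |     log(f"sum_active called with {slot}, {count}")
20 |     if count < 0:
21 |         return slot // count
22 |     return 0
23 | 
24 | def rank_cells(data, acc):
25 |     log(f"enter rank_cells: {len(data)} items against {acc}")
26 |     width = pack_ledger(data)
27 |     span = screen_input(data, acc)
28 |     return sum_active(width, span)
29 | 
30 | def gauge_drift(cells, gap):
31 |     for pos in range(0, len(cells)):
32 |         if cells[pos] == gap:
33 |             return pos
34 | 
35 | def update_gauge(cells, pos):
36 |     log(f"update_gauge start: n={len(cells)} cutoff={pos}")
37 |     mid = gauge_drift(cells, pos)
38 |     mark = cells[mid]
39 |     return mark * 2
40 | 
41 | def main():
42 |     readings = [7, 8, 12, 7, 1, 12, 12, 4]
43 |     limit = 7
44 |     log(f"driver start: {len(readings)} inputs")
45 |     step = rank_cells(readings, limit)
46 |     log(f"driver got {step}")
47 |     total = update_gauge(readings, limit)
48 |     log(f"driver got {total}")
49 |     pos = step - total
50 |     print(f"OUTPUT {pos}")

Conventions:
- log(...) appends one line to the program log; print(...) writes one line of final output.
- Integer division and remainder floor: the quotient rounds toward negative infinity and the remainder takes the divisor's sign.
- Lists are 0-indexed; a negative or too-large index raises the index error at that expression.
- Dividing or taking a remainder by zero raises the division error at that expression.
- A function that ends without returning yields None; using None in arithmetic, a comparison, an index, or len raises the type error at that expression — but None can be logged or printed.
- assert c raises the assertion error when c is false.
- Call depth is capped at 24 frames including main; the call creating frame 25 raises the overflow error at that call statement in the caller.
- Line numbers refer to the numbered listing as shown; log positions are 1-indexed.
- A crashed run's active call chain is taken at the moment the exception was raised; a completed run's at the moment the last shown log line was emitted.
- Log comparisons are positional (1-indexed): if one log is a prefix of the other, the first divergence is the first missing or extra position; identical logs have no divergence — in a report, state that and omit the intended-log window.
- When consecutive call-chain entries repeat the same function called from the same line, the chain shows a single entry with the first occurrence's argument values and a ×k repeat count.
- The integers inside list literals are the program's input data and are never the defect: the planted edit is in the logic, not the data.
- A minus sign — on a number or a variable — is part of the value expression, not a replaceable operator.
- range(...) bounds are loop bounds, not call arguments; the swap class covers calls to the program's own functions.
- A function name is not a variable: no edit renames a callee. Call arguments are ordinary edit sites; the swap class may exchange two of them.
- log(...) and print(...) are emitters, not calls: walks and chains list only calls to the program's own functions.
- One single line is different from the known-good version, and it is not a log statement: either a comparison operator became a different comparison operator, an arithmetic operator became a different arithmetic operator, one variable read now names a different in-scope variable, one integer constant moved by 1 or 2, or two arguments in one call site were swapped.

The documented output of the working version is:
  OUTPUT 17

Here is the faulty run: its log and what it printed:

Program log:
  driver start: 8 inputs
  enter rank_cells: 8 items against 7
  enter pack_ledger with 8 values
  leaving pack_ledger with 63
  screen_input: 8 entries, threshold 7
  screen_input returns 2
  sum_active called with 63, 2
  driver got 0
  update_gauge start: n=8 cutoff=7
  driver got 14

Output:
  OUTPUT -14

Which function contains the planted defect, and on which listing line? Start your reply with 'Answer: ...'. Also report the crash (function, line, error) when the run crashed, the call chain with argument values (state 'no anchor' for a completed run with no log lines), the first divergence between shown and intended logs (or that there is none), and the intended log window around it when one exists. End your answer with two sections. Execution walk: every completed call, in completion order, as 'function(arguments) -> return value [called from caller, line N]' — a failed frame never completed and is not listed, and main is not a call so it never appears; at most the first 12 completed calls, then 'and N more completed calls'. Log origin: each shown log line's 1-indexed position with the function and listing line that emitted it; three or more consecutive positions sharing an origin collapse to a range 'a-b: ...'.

Answer: the defect is in sum_active at line 20.
Core observation: Everything matches until log position 8, which reads 'driver got 0' in place of 'driver got 31'.
Call chain: main.
First divergence: position 8 — the shown line 'driver got 0' should read 'driver got 31'.
Intended log window:
  6: screen_input returns 2
  7: sum_active called with 63, 2
  8: driver got 31
  9: update_gauge start: n=8 cutoff=7
Execution walk:
  pack_ledger([7, 8, 12, 7, 1, 12, 12, 4]) -> 63  [called from rank_cells, line 26]
  screen_input([7, 8, 12, 7, 1, 12, 12, 4], 7) -> 2  [called from rank_cells, line 27]
  sum_active(63, 2) -> 0  [called from rank_cells, line 28]
  rank_cells([7, 8, 12, 7, 1, 12, 12, 4], 7) -> 0  [called from main, line 45]
  gauge_drift([7, 8, 12, 7, 1, 12, 12, 4], 7) -> 0  [called from update_gauge, line 37]
  update_gauge([7, 8, 12, 7, 1, 12, 12, 4], 7) -> 14  [called from main, line 47]
Origin of each log line:
  1: emitted by main (line 44)
  2: emitted by rank_cells (line 25)
  3: emitted by pack_ledger (line 2)
  4: emitted by pack_ledger (line 6)
  5: emitted by screen_input (line 10)
  6: emitted by screen_input (line 15)
  7: emitted by sum_active (line 19)
  8: emitted by main (line 46)
  9: emitted by update_gauge (line 36)
  10: emitted by main (line 48)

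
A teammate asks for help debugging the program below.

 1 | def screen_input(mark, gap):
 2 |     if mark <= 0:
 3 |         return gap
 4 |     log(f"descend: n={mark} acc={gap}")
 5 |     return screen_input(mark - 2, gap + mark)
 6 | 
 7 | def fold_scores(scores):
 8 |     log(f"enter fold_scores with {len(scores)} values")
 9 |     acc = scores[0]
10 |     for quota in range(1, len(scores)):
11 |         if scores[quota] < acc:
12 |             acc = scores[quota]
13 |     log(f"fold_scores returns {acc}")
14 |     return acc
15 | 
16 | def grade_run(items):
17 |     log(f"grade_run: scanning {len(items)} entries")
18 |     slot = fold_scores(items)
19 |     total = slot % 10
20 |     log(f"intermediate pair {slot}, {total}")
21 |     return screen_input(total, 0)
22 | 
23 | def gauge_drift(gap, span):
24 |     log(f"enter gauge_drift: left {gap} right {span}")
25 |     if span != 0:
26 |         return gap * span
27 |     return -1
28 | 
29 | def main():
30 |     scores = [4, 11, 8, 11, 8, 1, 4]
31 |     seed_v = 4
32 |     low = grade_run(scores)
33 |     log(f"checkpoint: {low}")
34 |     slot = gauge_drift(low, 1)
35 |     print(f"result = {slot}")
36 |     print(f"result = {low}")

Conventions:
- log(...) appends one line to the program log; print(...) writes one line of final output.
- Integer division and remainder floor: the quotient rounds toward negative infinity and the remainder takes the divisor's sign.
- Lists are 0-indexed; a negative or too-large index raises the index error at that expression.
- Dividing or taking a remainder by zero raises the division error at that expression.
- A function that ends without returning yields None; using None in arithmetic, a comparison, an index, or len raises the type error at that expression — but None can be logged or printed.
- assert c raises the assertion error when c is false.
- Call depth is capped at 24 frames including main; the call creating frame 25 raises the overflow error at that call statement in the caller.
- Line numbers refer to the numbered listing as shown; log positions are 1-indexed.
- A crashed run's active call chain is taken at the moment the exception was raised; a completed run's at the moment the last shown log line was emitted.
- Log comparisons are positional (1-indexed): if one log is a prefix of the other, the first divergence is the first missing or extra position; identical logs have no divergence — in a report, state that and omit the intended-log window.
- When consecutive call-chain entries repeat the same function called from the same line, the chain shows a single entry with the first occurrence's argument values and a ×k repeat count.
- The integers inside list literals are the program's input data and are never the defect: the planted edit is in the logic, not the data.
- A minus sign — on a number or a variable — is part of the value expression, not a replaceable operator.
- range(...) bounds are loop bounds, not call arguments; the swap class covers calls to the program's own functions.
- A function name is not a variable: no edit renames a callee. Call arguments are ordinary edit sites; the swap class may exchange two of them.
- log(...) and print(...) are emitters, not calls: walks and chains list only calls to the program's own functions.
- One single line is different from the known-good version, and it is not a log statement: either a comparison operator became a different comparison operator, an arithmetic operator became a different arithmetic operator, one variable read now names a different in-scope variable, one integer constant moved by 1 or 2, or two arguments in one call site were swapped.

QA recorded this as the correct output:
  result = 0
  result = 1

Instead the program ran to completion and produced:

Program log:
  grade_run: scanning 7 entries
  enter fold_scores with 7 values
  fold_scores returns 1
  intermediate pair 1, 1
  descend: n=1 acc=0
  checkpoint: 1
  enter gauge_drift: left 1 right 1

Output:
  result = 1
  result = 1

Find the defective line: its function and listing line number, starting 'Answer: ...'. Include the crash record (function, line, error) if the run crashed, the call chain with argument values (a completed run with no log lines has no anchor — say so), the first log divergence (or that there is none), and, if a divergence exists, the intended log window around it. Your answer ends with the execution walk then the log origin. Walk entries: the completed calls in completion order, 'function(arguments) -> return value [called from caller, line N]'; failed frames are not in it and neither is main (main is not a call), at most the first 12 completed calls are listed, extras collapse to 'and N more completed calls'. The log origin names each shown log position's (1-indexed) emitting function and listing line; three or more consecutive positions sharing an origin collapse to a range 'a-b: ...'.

Answer: the defect is in gauge_drift at line 26.
The tell: The logs agree in full; only the final output differs.
Call chain: main -> gauge_drift(1, 1) (called at line 34).
First divergence: there is none — every log position agrees.
Execution walk:
  fold_scores([4, 11, 8, 11, 8, 1, 4]) -> 1  [called from grade_run, line 18]
  screen_input(-1, 1) -> 1  [called from screen_input, line 5]
  screen_input(1, 0) -> 1  [called from grade_run, line 21]
  grade_run([4, 11, 8, 11, 8, 1, 4]) -> 1  [called from main, line 32]
  gauge_drift(1, 1) -> 1  [called from main, line 34]
Log line origins:
  1 — grade_run, line 17
  2 — fold_scores, line 8
  3 — fold_scores, line 13
  4 — grade_run, line 20
  5 — screen_input, line 4
  6 — main, line 33
  7 — gauge_drift, line 24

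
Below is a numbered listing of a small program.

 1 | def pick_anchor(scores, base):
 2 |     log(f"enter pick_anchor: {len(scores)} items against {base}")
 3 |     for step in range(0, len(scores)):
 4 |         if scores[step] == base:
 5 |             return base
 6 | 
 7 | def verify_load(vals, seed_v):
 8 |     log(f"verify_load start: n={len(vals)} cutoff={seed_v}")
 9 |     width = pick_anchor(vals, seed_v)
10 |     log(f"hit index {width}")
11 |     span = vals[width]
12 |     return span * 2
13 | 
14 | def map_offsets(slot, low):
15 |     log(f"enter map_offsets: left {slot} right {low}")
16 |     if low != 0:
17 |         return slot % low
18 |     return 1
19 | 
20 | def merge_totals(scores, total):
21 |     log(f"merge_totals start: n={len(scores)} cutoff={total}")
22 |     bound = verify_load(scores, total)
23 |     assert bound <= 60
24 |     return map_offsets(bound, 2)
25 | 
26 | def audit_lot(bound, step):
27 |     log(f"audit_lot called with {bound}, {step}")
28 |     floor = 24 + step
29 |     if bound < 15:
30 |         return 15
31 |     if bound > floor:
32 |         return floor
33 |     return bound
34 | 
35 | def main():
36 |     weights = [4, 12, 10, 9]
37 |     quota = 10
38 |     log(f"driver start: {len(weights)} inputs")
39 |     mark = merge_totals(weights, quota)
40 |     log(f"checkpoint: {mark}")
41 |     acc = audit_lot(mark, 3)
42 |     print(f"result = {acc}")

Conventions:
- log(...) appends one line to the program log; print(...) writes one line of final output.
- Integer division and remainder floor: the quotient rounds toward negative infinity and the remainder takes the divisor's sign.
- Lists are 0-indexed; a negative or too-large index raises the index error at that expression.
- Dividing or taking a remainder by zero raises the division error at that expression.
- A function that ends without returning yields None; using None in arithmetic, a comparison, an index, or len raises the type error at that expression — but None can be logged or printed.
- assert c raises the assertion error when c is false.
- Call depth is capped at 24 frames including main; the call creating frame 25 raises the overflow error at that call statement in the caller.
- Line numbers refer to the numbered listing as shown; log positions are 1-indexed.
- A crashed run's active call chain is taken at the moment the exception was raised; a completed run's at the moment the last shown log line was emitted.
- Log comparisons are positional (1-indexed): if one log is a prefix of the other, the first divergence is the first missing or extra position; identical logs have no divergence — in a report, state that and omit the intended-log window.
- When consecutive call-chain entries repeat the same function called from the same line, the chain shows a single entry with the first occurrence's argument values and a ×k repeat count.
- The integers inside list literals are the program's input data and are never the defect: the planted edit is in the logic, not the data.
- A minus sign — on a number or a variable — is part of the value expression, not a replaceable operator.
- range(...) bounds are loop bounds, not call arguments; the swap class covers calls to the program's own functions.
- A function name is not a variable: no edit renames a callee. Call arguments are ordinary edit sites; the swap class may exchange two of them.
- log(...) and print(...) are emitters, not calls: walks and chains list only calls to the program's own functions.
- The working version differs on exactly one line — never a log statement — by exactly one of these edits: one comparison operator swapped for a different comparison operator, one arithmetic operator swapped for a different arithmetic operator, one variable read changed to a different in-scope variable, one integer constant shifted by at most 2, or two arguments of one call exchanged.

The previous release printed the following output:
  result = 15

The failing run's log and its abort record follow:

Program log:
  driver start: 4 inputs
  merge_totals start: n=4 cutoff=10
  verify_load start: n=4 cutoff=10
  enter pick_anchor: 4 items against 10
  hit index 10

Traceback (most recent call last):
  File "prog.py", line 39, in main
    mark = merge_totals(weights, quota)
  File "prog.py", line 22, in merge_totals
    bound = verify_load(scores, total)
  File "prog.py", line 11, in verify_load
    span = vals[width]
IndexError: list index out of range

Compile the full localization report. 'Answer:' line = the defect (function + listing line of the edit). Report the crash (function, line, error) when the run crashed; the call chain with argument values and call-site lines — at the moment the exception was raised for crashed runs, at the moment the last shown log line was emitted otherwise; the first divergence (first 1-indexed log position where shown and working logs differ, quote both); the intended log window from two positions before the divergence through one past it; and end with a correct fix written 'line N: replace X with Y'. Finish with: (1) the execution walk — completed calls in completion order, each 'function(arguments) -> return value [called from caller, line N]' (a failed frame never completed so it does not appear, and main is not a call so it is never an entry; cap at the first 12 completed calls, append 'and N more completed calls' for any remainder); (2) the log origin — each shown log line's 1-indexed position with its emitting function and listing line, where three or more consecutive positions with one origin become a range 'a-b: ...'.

Answer: the defect is in pick_anchor at line 5.
Key observation: Everything matches until log position 5, which reads 'hit index 10' in place of 'hit index 2'.
Crash: verify_load, line 11, IndexError.
Call chain: main -> merge_totals([4, 12, 10, 9], 10) (called at line 39) -> verify_load([4, 12, 10, 9], 10) (called at line 22).
First divergence: at position 5 the run shows 'hit index 10' where the working version logs 'hit index 2'.
Intended log window:
  3: verify_load start: n=4 cutoff=10
  4: enter pick_anchor: 4 items against 10
  5: hit index 2
  6: enter map_offsets: left 20 right 2
Execution walk:
  pick_anchor([4, 12, 10, 9], 10) -> 10  [called from verify_load, line 9]
Log origins:
  1: logged in main at line 38
  2: logged in merge_totals at line 21
  3: logged in verify_load at line 8
  4: logged in pick_anchor at line 2
  5: logged in verify_load at line 10
A correct fix: line 5: replace `base` with `step`.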